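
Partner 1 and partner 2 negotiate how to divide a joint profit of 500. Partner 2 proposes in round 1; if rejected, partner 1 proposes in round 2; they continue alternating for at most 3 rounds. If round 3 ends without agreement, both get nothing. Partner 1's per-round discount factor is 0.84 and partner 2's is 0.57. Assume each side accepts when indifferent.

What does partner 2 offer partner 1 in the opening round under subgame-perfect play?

180.6

Work backward from the last round.
Round 3 (partner 2 proposes): partner 1 will accept anything ≥ 0, so partner 2 offers 0 and keeps 500.
Round 2 (partner 1 proposes): partner 2 can get 500 next round, worth 0.57 × 500 = 285 now, so partner 1 offers 285, keeping 215.
Round 1 (partner 2 proposes): partner 1 can get 215 next round, worth 0.84 × 215 = 180.6 now. Partner 2 offers 180.6 and keeps 500 − 180.6 = 319.4.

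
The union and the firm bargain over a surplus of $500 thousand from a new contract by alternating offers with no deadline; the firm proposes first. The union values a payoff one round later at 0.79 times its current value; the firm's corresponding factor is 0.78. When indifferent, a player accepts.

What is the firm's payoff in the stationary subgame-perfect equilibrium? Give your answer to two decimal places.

In a stationary SPE each proposer offers the other exactly their discounted continuation value.
If the firm keeps x when proposing and the union keeps y when proposing, then x = 500 − 0.79y and y = 500 − 0.78x.
Solving: x = 500(1 − 0.79) / (1 − 0.78·0.79) = 105 / 0.3838 ≈ 273.5800.
The union gets 500 − 273.5800 ≈ 226.4200.

273.58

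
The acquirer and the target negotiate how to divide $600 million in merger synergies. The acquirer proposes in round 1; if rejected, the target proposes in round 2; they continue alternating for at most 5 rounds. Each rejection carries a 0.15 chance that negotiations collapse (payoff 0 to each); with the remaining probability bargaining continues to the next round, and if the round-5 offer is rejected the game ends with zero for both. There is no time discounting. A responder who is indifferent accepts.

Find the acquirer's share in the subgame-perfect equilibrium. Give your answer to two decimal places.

Round 5 (the acquirer proposes): the target will accept anything ≥ 0, so the acquirer offers 0 and keeps 600.
Round 4 (the target proposes): rejecting gives the acquirer an expected 0.85 × 600 = 510; the target offers that and keeps 90.
Round 3 (the acquirer proposes): rejecting gives the target an expected 0.85 × 90 = 76.5, so the acquirer offers 76.5, keeping 523.5.
Round 2 (the target proposes): rejecting gives the acquirer an expected 0.85 × 523.5 = 444.975. The target offers 444.975 and keeps 600 − 444.975 = 155.025.
Round 1 (the acquirer proposes): rejecting gives the target an expected 0.85 × 155.025 = 131.77125, so the acquirer offers 131.77125, keeping 468.22875.

468.23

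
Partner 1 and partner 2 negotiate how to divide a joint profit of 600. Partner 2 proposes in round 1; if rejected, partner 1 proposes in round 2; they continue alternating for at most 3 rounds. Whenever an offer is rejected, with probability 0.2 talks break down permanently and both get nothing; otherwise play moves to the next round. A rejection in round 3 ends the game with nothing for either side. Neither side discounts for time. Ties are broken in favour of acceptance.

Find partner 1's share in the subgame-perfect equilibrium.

By backward induction:
Round 3 (partner 2 proposes): partner 1 will accept anything ≥ 0, so partner 2 offers 0 and keeps 600.
Round 2 (partner 1 proposes): rejecting gives partner 2 an expected 0.8 × 600 = 480. Partner 1 offers 480 and keeps 600 − 480 = 120.
Round 1 (partner 2 proposes): rejecting gives partner 1 an expected 0.8 × 120 = 96; partner 2 offers that and keeps 504.

96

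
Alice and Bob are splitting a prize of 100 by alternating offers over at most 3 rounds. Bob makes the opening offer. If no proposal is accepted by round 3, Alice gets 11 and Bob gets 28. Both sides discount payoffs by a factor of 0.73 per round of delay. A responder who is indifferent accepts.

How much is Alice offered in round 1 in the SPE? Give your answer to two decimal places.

25.57

Round 3 (Bob proposes): Alice gets 11 if talks fail, so Bob offers 11 and keeps 89.
Round 2 (Alice proposes): Bob can get 89 next round, worth 0.73 × 89 = 64.97 now. Alice offers 64.97 and keeps 100 − 64.97 = 35.03.
Round 1 (Bob proposes): Alice can get 35.03 next round, worth 0.73 × 35.03 = 25.5719 now. Bob offers 25.5719 and keeps 100 − 25.5719 = 74.4281.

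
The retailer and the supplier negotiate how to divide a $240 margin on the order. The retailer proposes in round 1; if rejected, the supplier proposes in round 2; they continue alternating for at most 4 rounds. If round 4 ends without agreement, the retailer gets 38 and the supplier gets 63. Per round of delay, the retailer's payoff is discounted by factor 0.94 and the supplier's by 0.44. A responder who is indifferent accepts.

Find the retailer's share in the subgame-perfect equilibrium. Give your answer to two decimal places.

196.90

Round 4 (the supplier proposes): the retailer gets 38 if talks fail, so the supplier offers 38 and keeps 202.
Round 3 (the retailer proposes): the supplier can get 202 next round, worth 0.44 × 202 = 88.88 now. The retailer offers 88.88 and keeps 240 − 88.88 = 151.12.
Round 2 (the supplier proposes): the retailer can get 151.12 next round, worth 0.94 × 151.12 = 142.0528 now; the supplier offers that and keeps 97.9472.
Round 1 (the retailer proposes): the supplier can get 97.9472 next round, worth 0.44 × 97.9472 = 43.096768 now; the retailer offers that and keeps 196.903232.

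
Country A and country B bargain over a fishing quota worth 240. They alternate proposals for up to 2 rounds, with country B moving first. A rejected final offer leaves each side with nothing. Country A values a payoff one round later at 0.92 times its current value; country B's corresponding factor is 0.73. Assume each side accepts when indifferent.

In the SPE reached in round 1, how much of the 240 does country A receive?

220.8

Round 2 (country A proposes): country B will accept anything ≥ 0, so country A offers 0 and keeps 240.
Round 1 (country B proposes): country A can get 240 next round, worth 0.92 × 240 = 220.8 now. Country B offers 220.8 and keeps 240 − 220.8 = 19.2.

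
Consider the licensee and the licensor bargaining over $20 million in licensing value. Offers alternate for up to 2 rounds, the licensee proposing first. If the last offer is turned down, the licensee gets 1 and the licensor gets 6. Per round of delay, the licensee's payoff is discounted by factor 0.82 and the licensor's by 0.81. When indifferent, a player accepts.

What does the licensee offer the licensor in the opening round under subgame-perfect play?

15.39

By backward induction:
Round 2 (the licensor proposes): the licensee gets 1 if talks fail, so the licensor offers 1 and keeps 19.
Round 1 (the licensee proposes): the licensor can get 19 next round, worth 0.81 × 19 = 15.39 now, so the licensee offers 15.39, keeping 4.61.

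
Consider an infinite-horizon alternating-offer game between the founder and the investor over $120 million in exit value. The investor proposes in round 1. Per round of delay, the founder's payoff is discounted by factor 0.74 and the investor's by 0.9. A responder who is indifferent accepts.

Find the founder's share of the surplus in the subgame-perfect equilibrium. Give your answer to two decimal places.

In a stationary SPE each proposer offers the other exactly their discounted continuation value.
If the investor keeps x when proposing and the founder keeps y when proposing, then x = 120 − 0.74y and y = 120 − 0.9x.
Solving: x = 120(1 − 0.74) / (1 − 0.9·0.74) = 31.2 / 0.334 ≈ 93.4132.
The founder gets 120 − 93.4132 ≈ 26.5868.

26.59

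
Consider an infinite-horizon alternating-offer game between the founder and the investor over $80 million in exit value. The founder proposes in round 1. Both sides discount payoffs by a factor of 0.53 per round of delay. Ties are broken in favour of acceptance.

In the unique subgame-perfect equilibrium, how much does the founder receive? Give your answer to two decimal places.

52.29

When the founder proposes, the investor accepts any offer worth at least 0.53 times what the investor would get by proposing next round; and vice versa.
This gives x = 80 − 0.53y and y = 80 − 0.53x, where x and y are each side's share when it proposes.
Hence (1 − 0.53·0.53)x = 80(1 − 0.53), i.e. 0.7191·x = 37.6.
x ≈ 52.2876; the investor's share is 80 − x ≈ 27.7124.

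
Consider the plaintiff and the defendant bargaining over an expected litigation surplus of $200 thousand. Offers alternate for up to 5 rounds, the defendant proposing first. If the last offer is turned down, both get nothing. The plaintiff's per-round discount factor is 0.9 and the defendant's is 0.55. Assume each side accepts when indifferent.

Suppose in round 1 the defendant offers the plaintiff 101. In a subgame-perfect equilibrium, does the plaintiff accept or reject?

Reject

Work out the plaintiff's continuation value if the offer is rejected.
Round 5 (the defendant proposes): rejection yields 0 for the plaintiff; the defendant offers 0 and keeps 200.
Round 4 (the plaintiff proposes): the defendant can get 200 next round, worth 0.55 × 200 = 110 now; the plaintiff offers that and keeps 90.
Round 3 (the defendant proposes): the plaintiff can get 90 next round, worth 0.9 × 90 = 81 now, so the defendant offers 81, keeping 119.
Round 2 (the plaintiff proposes): the defendant can get 119 next round, worth 0.55 × 119 = 65.45 now, so the plaintiff offers 65.45, keeping 134.55.
So by rejecting in round 1, the plaintiff gets 134.55 next round, worth 0.9 × 134.55 = 121.095 now.
Offer 101 < 121.095, so the plaintiff rejects.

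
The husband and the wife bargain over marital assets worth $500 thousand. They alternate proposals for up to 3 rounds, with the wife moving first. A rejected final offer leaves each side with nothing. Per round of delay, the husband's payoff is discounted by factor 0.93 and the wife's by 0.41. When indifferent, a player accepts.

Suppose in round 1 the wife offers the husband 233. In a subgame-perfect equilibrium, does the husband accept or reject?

Round 3 (the wife proposes): the husband will accept anything ≥ 0, so the wife offers 0 and keeps 500.
Round 2 (the husband proposes): the wife can get 500 next round, worth 0.41 × 500 = 205 now; the husband offers that and keeps 295.
So by rejecting in round 1, the husband gets 295 next round, worth 0.93 × 295 = 274.35 now.
Offer 233 < 274.35, so the husband rejects.

Reject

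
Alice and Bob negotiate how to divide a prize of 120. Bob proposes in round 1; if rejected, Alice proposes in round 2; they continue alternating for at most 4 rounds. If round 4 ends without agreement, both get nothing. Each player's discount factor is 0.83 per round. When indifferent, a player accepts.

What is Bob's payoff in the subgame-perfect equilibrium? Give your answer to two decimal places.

Round 4 (Alice proposes): Bob will accept anything ≥ 0, so Alice offers 0 and keeps 120.
Round 3 (Bob proposes): Alice can get 120 next round, worth 0.83 × 120 = 99.6 now; Bob offers that and keeps 20.4.
Round 2 (Alice proposes): Bob can get 20.4 next round, worth 0.83 × 20.4 = 16.932 now, so Alice offers 16.932, keeping 103.068.
Round 1 (Bob proposes): Alice can get 103.068 next round, worth 0.83 × 103.068 = 85.54644 now. Bob offers 85.54644 and keeps 120 − 85.54644 = 34.45356.

34.45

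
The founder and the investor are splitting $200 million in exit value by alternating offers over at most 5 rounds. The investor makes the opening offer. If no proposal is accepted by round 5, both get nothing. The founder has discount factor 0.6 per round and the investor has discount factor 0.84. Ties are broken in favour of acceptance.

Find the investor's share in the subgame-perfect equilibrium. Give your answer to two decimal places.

Round 5 (the investor proposes): the founder will accept anything ≥ 0, so the investor offers 0 and keeps 200.
Round 4 (the founder proposes): the investor can get 200 next round, worth 0.84 × 200 = 168 now, so the founder offers 168, keeping 32.
Round 3 (the investor proposes): the founder can get 32 next round, worth 0.6 × 32 = 19.2 now. The investor offers 19.2 and keeps 200 − 19.2 = 180.8.
Round 2 (the founder proposes): the investor can get 180.8 next round, worth 0.84 × 180.8 = 151.872 now; the founder offers that and keeps 48.128.
Round 1 (the investor proposes): the founder can get 48.128 next round, worth 0.6 × 48.128 = 28.8768 now. The investor offers 28.8768 and keeps 200 − 28.8768 = 171.1232.

171.12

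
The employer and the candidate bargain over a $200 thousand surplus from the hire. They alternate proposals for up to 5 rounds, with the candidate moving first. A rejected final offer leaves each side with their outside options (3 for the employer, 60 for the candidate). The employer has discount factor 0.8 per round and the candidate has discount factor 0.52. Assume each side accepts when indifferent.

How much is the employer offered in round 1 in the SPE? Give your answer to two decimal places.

Round 5 (the candidate proposes): the employer gets 3 if talks fail, so the candidate offers 3 and keeps 197.
Round 4 (the employer proposes): the candidate can get 197 next round, worth 0.52 × 197 = 102.44 now. The employer offers 102.44 and keeps 200 − 102.44 = 97.56.
Round 3 (the candidate proposes): the employer can get 97.56 next round, worth 0.8 × 97.56 = 78.048 now. The candidate offers 78.048 and keeps 200 − 78.048 = 121.952.
Round 2 (the employer proposes): the candidate can get 121.952 next round, worth 0.52 × 121.952 = 63.41504 now, so the employer offers 63.41504, keeping 136.58496.
Round 1 (the candidate proposes): the employer can get 136.58496 next round, worth 0.8 × 136.58496 = 109.267968 now; the candidate offers that and keeps 90.732032.

109.27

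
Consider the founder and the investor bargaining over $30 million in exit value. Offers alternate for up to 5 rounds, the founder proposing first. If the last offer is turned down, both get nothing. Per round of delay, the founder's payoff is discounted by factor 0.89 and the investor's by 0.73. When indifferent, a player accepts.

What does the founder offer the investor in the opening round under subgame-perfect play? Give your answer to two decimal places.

3.97

Solve by backward induction from round 5.
Round 5 (the founder proposes): rejection yields 0 for the investor; the founder offers 0 and keeps 30.
Round 4 (the investor proposes): the founder can get 30 next round, worth 0.89 × 30 = 26.7 now; the investor offers that and keeps 3.3.
Round 3 (the founder proposes): the investor can get 3.3 next round, worth 0.73 × 3.3 = 2.409 now, so the founder offers 2.409, keeping 27.591.
Round 2 (the investor proposes): the founder can get 27.591 next round, worth 0.89 × 27.591 = 24.55599 now, so the investor offers 24.55599, keeping 5.44401.
Round 1 (the founder proposes): the investor can get 5.44401 next round, worth 0.73 × 5.44401 = 3.9741273 now; the founder offers that and keeps 26.0258727.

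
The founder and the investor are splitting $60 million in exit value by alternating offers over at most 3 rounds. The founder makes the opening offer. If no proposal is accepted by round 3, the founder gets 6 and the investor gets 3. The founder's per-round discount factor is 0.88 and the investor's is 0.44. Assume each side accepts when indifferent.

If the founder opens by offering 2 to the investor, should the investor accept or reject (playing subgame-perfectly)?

Round 3 (the founder proposes): the investor gets 3 if talks fail, so the founder offers 3 and keeps 57.
Round 2 (the investor proposes): the founder can get 57 next round, worth 0.88 × 57 = 50.16 now, so the investor offers 50.16, keeping 9.84.
So by rejecting in round 1, the investor gets 9.84 next round, worth 0.44 × 9.84 = 4.3296 now.
Offer 2 < 4.3296, so the investor rejects.

Reject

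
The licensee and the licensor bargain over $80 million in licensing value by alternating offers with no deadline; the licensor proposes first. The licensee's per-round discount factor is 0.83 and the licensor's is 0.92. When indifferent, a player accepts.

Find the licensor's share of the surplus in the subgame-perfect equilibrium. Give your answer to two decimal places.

In a stationary SPE each proposer offers the other exactly their discounted continuation value.
If the licensor keeps x when proposing and the licensee keeps y when proposing, then x = 80 − 0.83y and y = 80 − 0.92x.
Solving: x = 80(1 − 0.83) / (1 − 0.92·0.83) = 13.6 / 0.2364 ≈ 57.5296.
The licensee gets 80 − 57.5296 ≈ 22.4704.

57.53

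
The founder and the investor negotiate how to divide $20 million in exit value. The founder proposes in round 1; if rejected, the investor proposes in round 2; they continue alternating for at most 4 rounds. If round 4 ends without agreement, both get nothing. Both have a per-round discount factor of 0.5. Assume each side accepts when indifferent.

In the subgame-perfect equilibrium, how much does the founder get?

12.5

Round 4 (the investor proposes): the founder will accept anything ≥ 0, so the investor offers 0 and keeps 20.
Round 3 (the founder proposes): the investor can get 20 next round, worth 0.5 × 20 = 10 now, so the founder offers 10, keeping 10.
Round 2 (the investor proposes): the founder can get 10 next round, worth 0.5 × 10 = 5 now. The investor offers 5 and keeps 20 − 5 = 15.
Round 1 (the founder proposes): the investor can get 15 next round, worth 0.5 × 15 = 7.5 now, so the founder offers 7.5, keeping 12.5.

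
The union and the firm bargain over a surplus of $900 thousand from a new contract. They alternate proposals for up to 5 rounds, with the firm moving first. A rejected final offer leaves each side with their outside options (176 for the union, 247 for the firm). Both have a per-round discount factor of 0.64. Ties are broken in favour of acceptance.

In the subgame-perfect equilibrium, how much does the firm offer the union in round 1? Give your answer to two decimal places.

Round 5 (the firm proposes): the union gets 176 if talks fail, so the firm offers 176 and keeps 724.
Round 4 (the union proposes): the firm can get 724 next round, worth 0.64 × 724 = 463.36 now. The union offers 463.36 and keeps 900 − 463.36 = 436.64.
Round 3 (the firm proposes): the union can get 436.64 next round, worth 0.64 × 436.64 = 279.4496 now. The firm offers 279.4496 and keeps 900 − 279.4496 = 620.5504.
Round 2 (the union proposes): the firm can get 620.5504 next round, worth 0.64 × 620.5504 = 397.152256 now; the union offers that and keeps 502.847744.
Round 1 (the firm proposes): the union can get 502.847744 next round, worth 0.64 × 502.847744 = 321.82255616 now; the firm offers that and keeps 578.17744384.

321.82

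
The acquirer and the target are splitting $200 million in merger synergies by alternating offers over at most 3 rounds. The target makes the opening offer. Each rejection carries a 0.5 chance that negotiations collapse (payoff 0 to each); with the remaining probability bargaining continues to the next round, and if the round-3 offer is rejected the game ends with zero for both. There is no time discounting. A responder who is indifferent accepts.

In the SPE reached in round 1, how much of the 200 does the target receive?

150

Round 3 (the target proposes): the acquirer will accept anything ≥ 0, so the target offers 0 and keeps 200.
Round 2 (the acquirer proposes): rejecting gives the target an expected 0.5 × 200 = 100, so the acquirer offers 100, keeping 100.
Round 1 (the target proposes): rejecting gives the acquirer an expected 0.5 × 100 = 50, so the target offers 50, keeping 150.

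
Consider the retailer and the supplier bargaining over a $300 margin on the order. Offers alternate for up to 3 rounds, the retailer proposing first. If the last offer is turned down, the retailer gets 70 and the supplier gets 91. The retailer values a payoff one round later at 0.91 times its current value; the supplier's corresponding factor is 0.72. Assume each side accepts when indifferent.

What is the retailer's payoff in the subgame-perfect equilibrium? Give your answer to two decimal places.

220.94

Round 3 (the retailer proposes): the supplier gets 91 if talks fail, so the retailer offers 91 and keeps 209.
Round 2 (the supplier proposes): the retailer can get 209 next round, worth 0.91 × 209 = 190.19 now. The supplier offers 190.19 and keeps 300 − 190.19 = 109.81.
Round 1 (the retailer proposes): the supplier can get 109.81 next round, worth 0.72 × 109.81 = 79.0632 now, so the retailer offers 79.0632, keeping 220.9368.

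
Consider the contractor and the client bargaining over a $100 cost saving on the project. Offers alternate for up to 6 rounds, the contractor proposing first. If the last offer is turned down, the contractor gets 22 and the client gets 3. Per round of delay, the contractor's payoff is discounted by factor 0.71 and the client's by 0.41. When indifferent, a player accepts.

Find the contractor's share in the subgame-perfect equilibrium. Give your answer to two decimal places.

81.94

By backward induction:
Round 6 (the client proposes): the contractor gets 22 if talks fail, so the client offers 22 and keeps 78.
Round 5 (the contractor proposes): the client can get 78 next round, worth 0.41 × 78 = 31.98 now, so the contractor offers 31.98, keeping 68.02.
Round 4 (the client proposes): the contractor can get 68.02 next round, worth 0.71 × 68.02 = 48.2942 now, so the client offers 48.2942, keeping 51.7058.
Round 3 (the contractor proposes): the client can get 51.7058 next round, worth 0.41 × 51.7058 = 21.199378 now; the contractor offers that and keeps 78.800622.
Round 2 (the client proposes): the contractor can get 78.800622 next round, worth 0.71 × 78.800622 = 55.94844162 now; the client offers that and keeps 44.05155838.
Round 1 (the contractor proposes): the client can get 44.05155838 next round, worth 0.41 × 44.05155838 = 18.0611389358 now. The contractor offers 18.0611389358 and keeps 100 − 18.0611389358 = 81.9388610642.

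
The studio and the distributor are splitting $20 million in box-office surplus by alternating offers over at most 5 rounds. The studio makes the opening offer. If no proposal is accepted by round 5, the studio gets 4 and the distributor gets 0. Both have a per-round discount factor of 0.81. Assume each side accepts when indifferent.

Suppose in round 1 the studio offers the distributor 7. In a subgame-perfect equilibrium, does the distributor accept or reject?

Round 5 (the studio proposes): the distributor will accept anything ≥ 0, so the studio offers 0 and keeps 20.
Round 4 (the distributor proposes): the studio can get 20 next round, worth 0.81 × 20 = 16.2 now, so the distributor offers 16.2, keeping 3.8.
Round 3 (the studio proposes): the distributor can get 3.8 next round, worth 0.81 × 3.8 = 3.078 now, so the studio offers 3.078, keeping 16.922.
Round 2 (the distributor proposes): the studio can get 16.922 next round, worth 0.81 × 16.922 = 13.70682 now. The distributor offers 13.70682 and keeps 20 − 13.70682 = 6.29318.
So by rejecting in round 1, the distributor gets 6.29318 next round, worth 0.81 × 6.29318 = 5.0974758 now.
Offer 7 ≥ 5.0974758, so the distributor accepts.

Accept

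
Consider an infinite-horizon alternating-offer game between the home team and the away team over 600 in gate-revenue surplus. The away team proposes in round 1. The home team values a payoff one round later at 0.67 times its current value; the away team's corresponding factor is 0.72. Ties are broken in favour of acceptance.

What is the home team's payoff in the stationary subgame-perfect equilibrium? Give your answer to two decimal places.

When the away team proposes, the home team accepts any offer worth at least 0.67 times what the home team would get by proposing next round; and vice versa.
This gives x = 600 − 0.67y and y = 600 − 0.72x, where x and y are each side's share when it proposes.
Hence (1 − 0.67·0.72)x = 600(1 − 0.67), i.e. 0.5176·x = 198.
x ≈ 382.5348; the home team's share is 600 − x ≈ 217.4652.

217.47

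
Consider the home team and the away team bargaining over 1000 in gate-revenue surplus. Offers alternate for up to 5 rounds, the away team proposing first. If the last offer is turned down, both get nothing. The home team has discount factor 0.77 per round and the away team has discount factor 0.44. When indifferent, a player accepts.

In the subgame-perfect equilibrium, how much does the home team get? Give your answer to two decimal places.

Work backward from the last round.
Round 5 (the away team proposes): rejection yields 0 for the home team; the away team offers 0 and keeps 1000.
Round 4 (the home team proposes): the away team can get 1000 next round, worth 0.44 × 1000 = 440 now, so the home team offers 440, keeping 560.
Round 3 (the away team proposes): the home team can get 560 next round, worth 0.77 × 560 = 431.2 now. The away team offers 431.2 and keeps 1000 − 431.2 = 568.8.
Round 2 (the home team proposes): the away team can get 568.8 next round, worth 0.44 × 568.8 = 250.272 now; the home team offers that and keeps 749.728.
Round 1 (the away team proposes): the home team can get 749.728 next round, worth 0.77 × 749.728 = 577.29056 now. The away team offers 577.29056 and keeps 1000 − 577.29056 = 422.70944.

577.29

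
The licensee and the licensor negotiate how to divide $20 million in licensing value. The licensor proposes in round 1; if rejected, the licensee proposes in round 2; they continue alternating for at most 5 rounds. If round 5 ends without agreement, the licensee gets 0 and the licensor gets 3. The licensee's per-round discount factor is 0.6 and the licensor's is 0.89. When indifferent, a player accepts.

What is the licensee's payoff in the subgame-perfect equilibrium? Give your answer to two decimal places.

Round 5 (the licensor proposes): rejection yields 0 for the licensee; the licensor offers 0 and keeps 20.
Round 4 (the licensee proposes): the licensor can get 20 next round, worth 0.89 × 20 = 17.8 now; the licensee offers that and keeps 2.2.
Round 3 (the licensor proposes): the licensee can get 2.2 next round, worth 0.6 × 2.2 = 1.32 now; the licensor offers that and keeps 18.68.
Round 2 (the licensee proposes): the licensor can get 18.68 next round, worth 0.89 × 18.68 = 16.6252 now. The licensee offers 16.6252 and keeps 20 − 16.6252 = 3.3748.
Round 1 (the licensor proposes): the licensee can get 3.3748 next round, worth 0.6 × 3.3748 = 2.02488 now. The licensor offers 2.02488 and keeps 20 − 2.02488 = 17.97512.

2.02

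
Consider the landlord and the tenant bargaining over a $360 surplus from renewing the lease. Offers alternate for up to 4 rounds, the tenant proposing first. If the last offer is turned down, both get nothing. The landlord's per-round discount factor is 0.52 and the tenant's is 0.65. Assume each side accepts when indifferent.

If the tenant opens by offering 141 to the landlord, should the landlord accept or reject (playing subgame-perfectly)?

Accept

Round 4 (the landlord proposes): rejection yields 0 for the tenant; the landlord offers 0 and keeps 360.
Round 3 (the tenant proposes): the landlord can get 360 next round, worth 0.52 × 360 = 187.2 now, so the tenant offers 187.2, keeping 172.8.
Round 2 (the landlord proposes): the tenant can get 172.8 next round, worth 0.65 × 172.8 = 112.32 now; the landlord offers that and keeps 247.68.
So by rejecting in round 1, the landlord gets 247.68 next round, worth 0.52 × 247.68 = 128.7936 now.
Offer 141 ≥ 128.7936, so the landlord accepts.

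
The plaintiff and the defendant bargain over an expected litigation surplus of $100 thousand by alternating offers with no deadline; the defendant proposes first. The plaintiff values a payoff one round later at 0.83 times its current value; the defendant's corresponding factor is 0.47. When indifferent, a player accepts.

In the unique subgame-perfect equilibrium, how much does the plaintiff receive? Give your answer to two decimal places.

When the defendant proposes, the plaintiff accepts any offer worth at least 0.83 times what the plaintiff would get by proposing next round; and vice versa.
This gives x = 100 − 0.83y and y = 100 − 0.47x, where x and y are each side's share when it proposes.
Hence (1 − 0.83·0.47)x = 100(1 − 0.83), i.e. 0.6099·x = 17.
x ≈ 27.8734; the plaintiff's share is 100 − x ≈ 72.1266.

72.13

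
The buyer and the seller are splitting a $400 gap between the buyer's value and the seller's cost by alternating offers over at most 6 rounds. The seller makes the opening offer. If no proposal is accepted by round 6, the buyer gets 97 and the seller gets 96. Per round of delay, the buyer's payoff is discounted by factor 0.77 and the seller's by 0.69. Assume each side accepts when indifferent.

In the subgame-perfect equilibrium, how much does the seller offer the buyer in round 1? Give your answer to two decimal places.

Round 6 (the buyer proposes): the seller gets 96 if talks fail, so the buyer offers 96 and keeps 304.
Round 5 (the seller proposes): the buyer can get 304 next round, worth 0.77 × 304 = 234.08 now; the seller offers that and keeps 165.92.
Round 4 (the buyer proposes): the seller can get 165.92 next round, worth 0.69 × 165.92 = 114.4848 now; the buyer offers that and keeps 285.5152.
Round 3 (the seller proposes): the buyer can get 285.5152 next round, worth 0.77 × 285.5152 = 219.846704 now, so the seller offers 219.846704, keeping 180.153296.
Round 2 (the buyer proposes): the seller can get 180.153296 next round, worth 0.69 × 180.153296 = 124.30577424 now. The buyer offers 124.30577424 and keeps 400 − 124.30577424 = 275.69422576.
Round 1 (the seller proposes): the buyer can get 275.69422576 next round, worth 0.77 × 275.69422576 = 212.2845538352 now; the seller offers that and keeps 187.7154461648.

212.28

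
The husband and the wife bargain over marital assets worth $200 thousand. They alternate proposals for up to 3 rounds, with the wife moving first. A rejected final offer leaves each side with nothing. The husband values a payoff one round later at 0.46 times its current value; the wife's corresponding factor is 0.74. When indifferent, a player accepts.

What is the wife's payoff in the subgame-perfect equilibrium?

By backward induction:
Round 3 (the wife proposes): rejection yields 0 for the husband; the wife offers 0 and keeps 200.
Round 2 (the husband proposes): the wife can get 200 next round, worth 0.74 × 200 = 148 now; the husband offers that and keeps 52.
Round 1 (the wife proposes): the husband can get 52 next round, worth 0.46 × 52 = 23.92 now; the wife offers that and keeps 176.08.

176.08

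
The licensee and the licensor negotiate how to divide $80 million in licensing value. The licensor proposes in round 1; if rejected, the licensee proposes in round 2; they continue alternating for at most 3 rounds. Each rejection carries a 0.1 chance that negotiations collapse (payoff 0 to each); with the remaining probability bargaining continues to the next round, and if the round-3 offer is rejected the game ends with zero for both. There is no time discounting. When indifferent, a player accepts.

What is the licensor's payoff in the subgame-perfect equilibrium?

72.8

By backward induction:
Round 3 (the licensor proposes): rejection yields 0 for the licensee; the licensor offers 0 and keeps 80.
Round 2 (the licensee proposes): rejecting gives the licensor an expected 0.9 × 80 = 72, so the licensee offers 72, keeping 8.
Round 1 (the licensor proposes): rejecting gives the licensee an expected 0.9 × 8 = 7.2, so the licensor offers 7.2, keeping 72.8.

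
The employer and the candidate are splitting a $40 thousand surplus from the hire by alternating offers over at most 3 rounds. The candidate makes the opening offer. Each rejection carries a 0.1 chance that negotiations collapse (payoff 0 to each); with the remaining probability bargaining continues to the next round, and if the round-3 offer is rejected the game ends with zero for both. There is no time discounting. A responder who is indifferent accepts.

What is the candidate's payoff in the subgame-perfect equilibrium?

By backward induction:
Round 3 (the candidate proposes): rejection yields 0 for the employer; the candidate offers 0 and keeps 40.
Round 2 (the employer proposes): rejecting gives the candidate an expected 0.9 × 40 = 36; the employer offers that and keeps 4.
Round 1 (the candidate proposes): rejecting gives the employer an expected 0.9 × 4 = 3.6. The candidate offers 3.6 and keeps 40 − 3.6 = 36.4.

36.4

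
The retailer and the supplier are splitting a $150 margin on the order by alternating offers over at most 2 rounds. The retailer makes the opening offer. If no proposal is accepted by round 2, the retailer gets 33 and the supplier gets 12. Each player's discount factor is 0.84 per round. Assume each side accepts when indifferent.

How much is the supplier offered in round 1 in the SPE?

Round 2 (the supplier proposes): the retailer gets 33 if talks fail, so the supplier offers 33 and keeps 117.
Round 1 (the retailer proposes): the supplier can get 117 next round, worth 0.84 × 117 = 98.28 now. The retailer offers 98.28 and keeps 150 − 98.28 = 51.72.

98.28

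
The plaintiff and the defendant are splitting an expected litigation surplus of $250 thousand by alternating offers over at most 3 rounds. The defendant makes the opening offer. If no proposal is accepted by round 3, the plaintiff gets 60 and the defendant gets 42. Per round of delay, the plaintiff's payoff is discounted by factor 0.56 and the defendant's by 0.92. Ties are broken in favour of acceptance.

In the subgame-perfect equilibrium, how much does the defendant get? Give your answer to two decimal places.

207.89

Round 3 (the defendant proposes): the plaintiff gets 60 if talks fail, so the defendant offers 60 and keeps 190.
Round 2 (the plaintiff proposes): the defendant can get 190 next round, worth 0.92 × 190 = 174.8 now, so the plaintiff offers 174.8, keeping 75.2.
Round 1 (the defendant proposes): the plaintiff can get 75.2 next round, worth 0.56 × 75.2 = 42.112 now, so the defendant offers 42.112, keeping 207.888.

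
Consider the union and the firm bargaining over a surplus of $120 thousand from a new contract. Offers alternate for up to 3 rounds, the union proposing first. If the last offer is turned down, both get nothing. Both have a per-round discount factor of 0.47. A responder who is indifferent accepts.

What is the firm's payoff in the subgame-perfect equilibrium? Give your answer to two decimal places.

29.89

By backward induction:
Round 3 (the union proposes): rejection yields 0 for the firm; the union offers 0 and keeps 120.
Round 2 (the firm proposes): the union can get 120 next round, worth 0.47 × 120 = 56.4 now, so the firm offers 56.4, keeping 63.6.
Round 1 (the union proposes): the firm can get 63.6 next round, worth 0.47 × 63.6 = 29.892 now. The union offers 29.892 and keeps 120 − 29.892 = 90.108.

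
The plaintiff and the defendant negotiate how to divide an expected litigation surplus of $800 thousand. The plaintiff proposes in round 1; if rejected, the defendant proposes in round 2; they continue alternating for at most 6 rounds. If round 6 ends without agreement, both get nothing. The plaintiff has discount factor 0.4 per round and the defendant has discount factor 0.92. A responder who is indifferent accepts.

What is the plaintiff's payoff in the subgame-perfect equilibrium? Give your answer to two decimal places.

96.22

By backward induction:
Round 6 (the defendant proposes): rejection yields 0 for the plaintiff; the defendant offers 0 and keeps 800.
Round 5 (the plaintiff proposes): the defendant can get 800 next round, worth 0.92 × 800 = 736 now, so the plaintiff offers 736, keeping 64.
Round 4 (the defendant proposes): the plaintiff can get 64 next round, worth 0.4 × 64 = 25.6 now. The defendant offers 25.6 and keeps 800 − 25.6 = 774.4.
Round 3 (the plaintiff proposes): the defendant can get 774.4 next round, worth 0.92 × 774.4 = 712.448 now, so the plaintiff offers 712.448, keeping 87.552.
Round 2 (the defendant proposes): the plaintiff can get 87.552 next round, worth 0.4 × 87.552 = 35.0208 now, so the defendant offers 35.0208, keeping 764.9792.
Round 1 (the plaintiff proposes): the defendant can get 764.9792 next round, worth 0.92 × 764.9792 = 703.780864 now, so the plaintiff offers 703.780864, keeping 96.219136.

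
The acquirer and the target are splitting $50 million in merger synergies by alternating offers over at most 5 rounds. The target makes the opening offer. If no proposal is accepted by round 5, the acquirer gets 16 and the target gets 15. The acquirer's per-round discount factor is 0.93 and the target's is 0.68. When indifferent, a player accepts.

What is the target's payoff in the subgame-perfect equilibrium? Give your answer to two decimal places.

Work backward from the last round.
Round 5 (the target proposes): the acquirer gets 16 if talks fail, so the target offers 16 and keeps 34.
Round 4 (the acquirer proposes): the target can get 34 next round, worth 0.68 × 34 = 23.12 now. The acquirer offers 23.12 and keeps 50 − 23.12 = 26.88.
Round 3 (the target proposes): the acquirer can get 26.88 next round, worth 0.93 × 26.88 = 24.9984 now. The target offers 24.9984 and keeps 50 − 24.9984 = 25.0016.
Round 2 (the acquirer proposes): the target can get 25.0016 next round, worth 0.68 × 25.0016 = 17.001088 now. The acquirer offers 17.001088 and keeps 50 − 17.001088 = 32.998912.
Round 1 (the target proposes): the acquirer can get 32.998912 next round, worth 0.93 × 32.998912 = 30.68898816 now. The target offers 30.68898816 and keeps 50 − 30.68898816 = 19.31101184.

19.31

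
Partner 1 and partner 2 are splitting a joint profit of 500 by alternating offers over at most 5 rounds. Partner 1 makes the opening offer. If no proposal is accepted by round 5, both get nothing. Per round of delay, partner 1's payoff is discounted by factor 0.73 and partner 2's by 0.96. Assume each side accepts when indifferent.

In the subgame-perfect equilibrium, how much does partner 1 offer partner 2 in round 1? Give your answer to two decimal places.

220.42

Round 5 (partner 1 proposes): rejection yields 0 for partner 2; partner 1 offers 0 and keeps 500.
Round 4 (partner 2 proposes): partner 1 can get 500 next round, worth 0.73 × 500 = 365 now, so partner 2 offers 365, keeping 135.
Round 3 (partner 1 proposes): partner 2 can get 135 next round, worth 0.96 × 135 = 129.6 now; partner 1 offers that and keeps 370.4.
Round 2 (partner 2 proposes): partner 1 can get 370.4 next round, worth 0.73 × 370.4 = 270.392 now, so partner 2 offers 270.392, keeping 229.608.
Round 1 (partner 1 proposes): partner 2 can get 229.608 next round, worth 0.96 × 229.608 = 220.42368 now, so partner 1 offers 220.42368, keeping 279.57632.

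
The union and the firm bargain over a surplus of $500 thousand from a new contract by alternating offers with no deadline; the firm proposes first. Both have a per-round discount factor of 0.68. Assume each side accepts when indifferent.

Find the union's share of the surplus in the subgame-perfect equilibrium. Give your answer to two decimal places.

When the firm proposes, the union accepts any offer worth at least 0.68 times what the union would get by proposing next round; and vice versa.
This gives x = 500 − 0.68y and y = 500 − 0.68x, where x and y are each side's share when it proposes.
Hence (1 − 0.68·0.68)x = 500(1 − 0.68), i.e. 0.5376·x = 160.
x ≈ 297.6190; the union's share is 500 − x ≈ 202.3810.

202.38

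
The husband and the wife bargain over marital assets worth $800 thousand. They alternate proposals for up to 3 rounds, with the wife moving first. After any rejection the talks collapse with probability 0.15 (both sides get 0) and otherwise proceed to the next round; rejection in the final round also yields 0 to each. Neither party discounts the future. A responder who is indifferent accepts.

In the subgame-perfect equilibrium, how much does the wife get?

698

Round 3 (the wife proposes): the husband will accept anything ≥ 0, so the wife offers 0 and keeps 800.
Round 2 (the husband proposes): rejecting gives the wife an expected 0.85 × 800 = 680; the husband offers that and keeps 120.
Round 1 (the wife proposes): rejecting gives the husband an expected 0.85 × 120 = 102; the wife offers that and keeps 698.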